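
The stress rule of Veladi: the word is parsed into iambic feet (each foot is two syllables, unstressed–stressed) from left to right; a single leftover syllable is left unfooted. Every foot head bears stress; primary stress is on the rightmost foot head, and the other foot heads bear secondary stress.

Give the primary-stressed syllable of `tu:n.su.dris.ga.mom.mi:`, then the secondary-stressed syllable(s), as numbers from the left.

primary 6, secondary 2, 4

Parse left to right into iambic (σˈσ) feet: (tu:n.ˈsu) (dris.ˈga) (mom.ˈmi:).
Foot heads (stressed positions): 2, 4, 6.
End Rule Rightmost: primary stress on the rightmost head = syllable 6.
Secondary stress on 2, 4: tu:n.ˌsu.dris.ˌga.mom.ˈmi:.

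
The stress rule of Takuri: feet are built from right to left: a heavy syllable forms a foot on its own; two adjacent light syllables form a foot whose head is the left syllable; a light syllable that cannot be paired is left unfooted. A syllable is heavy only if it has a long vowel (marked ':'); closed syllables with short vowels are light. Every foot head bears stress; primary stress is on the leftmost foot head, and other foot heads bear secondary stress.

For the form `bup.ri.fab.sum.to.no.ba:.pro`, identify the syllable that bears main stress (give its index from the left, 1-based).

Weights: 1 bup L, 2 ri L, 3 fab L, 4 sum L, 5 to L, 6 no L, 7 ba: H, 8 pro L.
Parse right to left (heavy = foot alone; LL = one foot; stranded L unfooted): (ˈbup.ri) (ˈfab.sum) (ˈto.no) (ˈba:) pro.
Foot heads: 1, 3, 5, 7.
Primary stress on the leftmost head = syllable 1.
Primary stress: syllable 1 → ˈbup.ri.fab.sum.to.no.ba:.pro.

1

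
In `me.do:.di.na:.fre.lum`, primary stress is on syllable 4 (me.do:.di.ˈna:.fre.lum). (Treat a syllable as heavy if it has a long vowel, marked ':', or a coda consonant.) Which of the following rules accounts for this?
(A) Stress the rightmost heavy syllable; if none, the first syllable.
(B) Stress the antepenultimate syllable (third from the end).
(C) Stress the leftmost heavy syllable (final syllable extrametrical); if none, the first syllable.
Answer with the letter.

Rule A → syllable 6 (observed: 4).
Rule B → syllable 4 ✓.
Rule C → syllable 2 (observed: 4).

B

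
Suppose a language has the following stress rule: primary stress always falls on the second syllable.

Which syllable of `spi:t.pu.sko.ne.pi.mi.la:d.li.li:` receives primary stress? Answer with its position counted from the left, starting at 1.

The word has 9 syllables; the second syllable is syllable 2 (pu).
Primary stress: syllable 2 → spi:t.ˈpu.sko.ne.pi.mi.la:d.li.li:.

2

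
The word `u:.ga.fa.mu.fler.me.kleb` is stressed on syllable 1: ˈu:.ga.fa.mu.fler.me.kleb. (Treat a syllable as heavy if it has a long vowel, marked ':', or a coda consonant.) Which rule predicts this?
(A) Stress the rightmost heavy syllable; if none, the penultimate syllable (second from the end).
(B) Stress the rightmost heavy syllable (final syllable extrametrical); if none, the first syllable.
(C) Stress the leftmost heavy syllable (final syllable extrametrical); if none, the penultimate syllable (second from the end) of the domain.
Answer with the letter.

C

Rule A → syllable 7 (observed: 1).
Rule B → syllable 5 (observed: 1).
Rule C → syllable 1 ✓.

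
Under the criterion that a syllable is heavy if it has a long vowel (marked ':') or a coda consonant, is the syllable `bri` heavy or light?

light

`bri`: short vowel, open (no coda). Short vowel, open → light.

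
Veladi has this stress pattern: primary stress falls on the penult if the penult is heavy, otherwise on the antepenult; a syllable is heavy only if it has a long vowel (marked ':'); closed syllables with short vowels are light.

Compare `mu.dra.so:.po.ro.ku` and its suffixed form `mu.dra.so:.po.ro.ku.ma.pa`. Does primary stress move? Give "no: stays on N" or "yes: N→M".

Base `mu.dra.so:.po.ro.ku` (6 syllables):
  Weights: 4 po L, 5 ro L, 6 ku L.
  The penult (syllable 5, ro) is light, so stress falls on the antepenult (syllable 4, po).
  → primary stress on syllable 4.
Suffixed `mu.dra.so:.po.ro.ku.ma.pa` (8 syllables):
  Weights: 6 ku L, 7 ma L, 8 pa L.
  The penult (syllable 7, ma) is light, so stress falls on the antepenult (syllable 6, ku).
  → primary stress on syllable 6.

yes: 4→6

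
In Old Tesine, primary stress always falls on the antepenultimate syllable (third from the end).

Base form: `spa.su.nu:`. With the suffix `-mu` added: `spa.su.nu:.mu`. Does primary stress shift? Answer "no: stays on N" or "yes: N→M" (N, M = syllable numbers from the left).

Base `spa.su.nu:` (3 syllables):
  The word has 3 syllables; the antepenultimate syllable (third from the end) is syllable 1 (spa).
  → primary stress on syllable 1.
Suffixed `spa.su.nu:.mu` (4 syllables):
  The word has 4 syllables; the antepenultimate syllable (third from the end) is syllable 2 (su).
  → primary stress on syllable 2.

yes: 1→2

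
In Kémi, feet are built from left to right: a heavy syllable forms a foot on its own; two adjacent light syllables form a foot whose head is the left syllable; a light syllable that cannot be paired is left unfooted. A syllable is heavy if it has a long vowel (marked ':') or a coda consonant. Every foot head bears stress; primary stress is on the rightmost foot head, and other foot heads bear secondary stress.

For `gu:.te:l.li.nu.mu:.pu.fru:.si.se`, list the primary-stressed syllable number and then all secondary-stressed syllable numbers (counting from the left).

Weights: 1 gu: H, 2 te:l H, 3 li L, 4 nu L, 5 mu: H, 6 pu L, 7 fru: H, 8 si L, 9 se L.
Parse left to right (heavy = foot alone; LL = one foot; stranded L unfooted): (ˈgu:) (ˈte:l) (ˈli.nu) (ˈmu:) pu (ˈfru:) (ˈsi.se).
Foot heads: 1, 2, 3, 5, 7, 8.
Primary stress on the rightmost head = syllable 8.
Secondary stress on 1, 2, 3, 5, 7: ˌgu:.ˌte:l.ˌli.nu.ˌmu:.pu.ˌfru:.ˈsi.se.

primary 8, secondary 1, 2, 3, 5, 7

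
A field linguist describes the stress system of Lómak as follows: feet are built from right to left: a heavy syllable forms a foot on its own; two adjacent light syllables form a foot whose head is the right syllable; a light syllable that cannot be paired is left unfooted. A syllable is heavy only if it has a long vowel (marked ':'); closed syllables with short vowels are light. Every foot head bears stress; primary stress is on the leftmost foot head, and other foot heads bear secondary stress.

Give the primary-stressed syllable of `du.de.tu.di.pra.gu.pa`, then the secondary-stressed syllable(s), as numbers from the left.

Weights: 1 du L, 2 de L, 3 tu L, 4 di L, 5 pra L, 6 gu L, 7 pa L.
Parse right to left (heavy = foot alone; LL = one foot; stranded L unfooted): du (de.ˈtu) (di.ˈpra) (gu.ˈpa).
Foot heads: 3, 5, 7.
Primary stress on the leftmost head = syllable 3.
Secondary stress on 5, 7: du.de.ˈtu.di.ˌpra.gu.ˌpa.

primary 3, secondary 5, 7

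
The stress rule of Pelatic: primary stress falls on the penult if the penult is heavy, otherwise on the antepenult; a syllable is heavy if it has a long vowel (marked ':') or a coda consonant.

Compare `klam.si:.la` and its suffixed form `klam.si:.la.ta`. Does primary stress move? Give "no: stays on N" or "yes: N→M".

Base `klam.si:.la` (3 syllables):
  Weights: 1 klam H, 2 si: H, 3 la L.
  The penult (syllable 2, si:) is heavy, so it takes stress.
  → primary stress on syllable 2.
Suffixed `klam.si:.la.ta` (4 syllables):
  Weights: 2 si: H, 3 la L, 4 ta L.
  The penult (syllable 3, la) is light, so stress falls on the antepenult (syllable 2, si:).
  → primary stress on syllable 2.

no: stays on 2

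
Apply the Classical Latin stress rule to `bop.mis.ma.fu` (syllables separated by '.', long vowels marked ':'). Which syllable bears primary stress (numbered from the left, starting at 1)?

Classical Latin: stress the penult if heavy (long vowel or closed), else the antepenult.
Weights: 2 mis H, 3 ma L, 4 fu L.
The penult (syllable 3, ma) is light, so stress falls on the antepenult (syllable 2, mis).
Stress on syllable 2: bop.ˈmis.ma.fu.

2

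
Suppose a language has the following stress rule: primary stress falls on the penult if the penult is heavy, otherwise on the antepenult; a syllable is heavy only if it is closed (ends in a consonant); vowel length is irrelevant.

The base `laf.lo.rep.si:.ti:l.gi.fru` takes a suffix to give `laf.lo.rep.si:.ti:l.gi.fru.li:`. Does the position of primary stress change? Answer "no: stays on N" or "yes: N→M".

yes: 5→6

Base `laf.lo.rep.si:.ti:l.gi.fru` (7 syllables):
  Weights: 5 ti:l H, 6 gi L, 7 fru L.
  The penult (syllable 6, gi) is light, so stress falls on the antepenult (syllable 5, ti:l).
  → primary stress on syllable 5.
Suffixed `laf.lo.rep.si:.ti:l.gi.fru.li:` (8 syllables):
  Weights: 6 gi L, 7 fru L, 8 li: L.
  The penult (syllable 7, fru) is light, so stress falls on the antepenult (syllable 6, gi).
  → primary stress on syllable 6.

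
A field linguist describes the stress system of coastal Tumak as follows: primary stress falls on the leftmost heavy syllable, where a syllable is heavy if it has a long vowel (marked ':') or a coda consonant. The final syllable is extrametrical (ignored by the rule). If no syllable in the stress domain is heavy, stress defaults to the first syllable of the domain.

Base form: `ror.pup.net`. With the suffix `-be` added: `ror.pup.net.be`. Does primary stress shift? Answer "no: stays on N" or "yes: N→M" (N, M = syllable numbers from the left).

Base `ror.pup.net` (3 syllables):
  The final syllable (3, net) is extrametrical; the stress domain is syllables 1–2.
  Weights: 1 ror H, 2 pup H.
  Heavy syllables in the domain: 1, 2. The leftmost is syllable 1 (ror).
  → primary stress on syllable 1.
Suffixed `ror.pup.net.be` (4 syllables):
  The final syllable (4, be) is extrametrical; the stress domain is syllables 1–3.
  Weights: 1 ror H, 2 pup H, 3 net H.
  Heavy syllables in the domain: 1, 2, 3. The leftmost is syllable 1 (ror).
  → primary stress on syllable 1.

no: stays on 1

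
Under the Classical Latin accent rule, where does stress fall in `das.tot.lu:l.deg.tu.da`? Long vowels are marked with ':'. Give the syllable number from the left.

4

Classical Latin: stress the penult if heavy (long vowel or closed), else the antepenult.
Weights: 4 deg H, 5 tu L, 6 da L.
The penult (syllable 5, tu) is light, so stress falls on the antepenult (syllable 4, deg).
Stress on syllable 4: das.tot.lu:l.ˈdeg.tu.da.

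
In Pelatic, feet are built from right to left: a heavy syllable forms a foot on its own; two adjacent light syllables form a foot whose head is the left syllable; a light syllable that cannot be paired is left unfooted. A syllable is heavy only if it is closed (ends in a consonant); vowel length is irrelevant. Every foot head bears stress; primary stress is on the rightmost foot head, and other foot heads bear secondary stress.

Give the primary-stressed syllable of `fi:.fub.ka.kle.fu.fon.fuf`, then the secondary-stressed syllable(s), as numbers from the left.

Weights: 1 fi: L, 2 fub H, 3 ka L, 4 kle L, 5 fu L, 6 fon H, 7 fuf H.
Parse right to left (heavy = foot alone; LL = one foot; stranded L unfooted): fi: (ˈfub) ka (ˈkle.fu) (ˈfon) (ˈfuf).
Foot heads: 2, 4, 6, 7.
Primary stress on the rightmost head = syllable 7.
Secondary stress on 2, 4, 6: fi:.ˌfub.ka.ˌkle.fu.ˌfon.ˈfuf.

primary 7, secondary 2, 4, 6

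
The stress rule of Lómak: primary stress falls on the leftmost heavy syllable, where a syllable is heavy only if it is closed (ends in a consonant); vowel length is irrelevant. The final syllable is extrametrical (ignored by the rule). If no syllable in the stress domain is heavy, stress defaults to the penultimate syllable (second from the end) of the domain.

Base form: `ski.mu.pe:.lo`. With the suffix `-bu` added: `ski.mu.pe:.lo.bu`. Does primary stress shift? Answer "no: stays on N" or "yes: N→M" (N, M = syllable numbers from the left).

Base `ski.mu.pe:.lo` (4 syllables):
  The final syllable (4, lo) is extrametrical; the stress domain is syllables 1–3.
  Weights: 1 ski L, 2 mu L, 3 pe: L.
  No heavy syllable in the domain; default to the penultimate syllable (second from the end) of the domain = syllable 2.
  → primary stress on syllable 2.
Suffixed `ski.mu.pe:.lo.bu` (5 syllables):
  The final syllable (5, bu) is extrametrical; the stress domain is syllables 1–4.
  Weights: 1 ski L, 2 mu L, 3 pe: L, 4 lo L.
  No heavy syllable in the domain; default to the penultimate syllable (second from the end) of the domain = syllable 3.
  → primary stress on syllable 3.

yes: 2→3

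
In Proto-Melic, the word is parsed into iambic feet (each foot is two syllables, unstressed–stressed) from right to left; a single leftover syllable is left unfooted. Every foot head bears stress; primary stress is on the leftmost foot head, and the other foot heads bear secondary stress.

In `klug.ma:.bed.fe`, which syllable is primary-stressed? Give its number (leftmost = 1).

Parse right to left into iambic (σˈσ) feet: (klug.ˈma:) (bed.ˈfe).
Foot heads (stressed positions): 2, 4.
End Rule Leftmost: primary stress on the leftmost head = syllable 2.
Primary stress: syllable 2 → klug.ˈma:.bed.fe.

2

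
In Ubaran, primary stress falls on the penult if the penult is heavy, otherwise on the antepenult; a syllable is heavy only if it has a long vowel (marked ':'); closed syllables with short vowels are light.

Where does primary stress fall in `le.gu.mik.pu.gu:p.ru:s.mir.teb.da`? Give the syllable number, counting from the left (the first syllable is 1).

Weights: 7 mir L, 8 teb L, 9 da L.
The penult (syllable 8, teb) is light, so stress falls on the antepenult (syllable 7, mir).
Primary stress: syllable 7 → le.gu.mik.pu.gu:p.ru:s.ˈmir.teb.da.

7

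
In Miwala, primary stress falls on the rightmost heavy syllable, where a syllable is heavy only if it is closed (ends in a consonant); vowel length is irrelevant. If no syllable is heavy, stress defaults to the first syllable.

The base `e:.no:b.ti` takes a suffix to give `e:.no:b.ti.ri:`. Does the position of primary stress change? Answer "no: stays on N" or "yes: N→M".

no: stays on 2

Base `e:.no:b.ti` (3 syllables):
  Weights: 1 e: L, 2 no:b H, 3 ti L.
  Heavy syllables in the domain: 2. The rightmost is syllable 2 (no:b).
  → primary stress on syllable 2.
Suffixed `e:.no:b.ti.ri:` (4 syllables):
  Weights: 1 e: L, 2 no:b H, 3 ti L, 4 ri: L.
  Heavy syllables in the domain: 2. The rightmost is syllable 2 (no:b).
  → primary stress on syllable 2.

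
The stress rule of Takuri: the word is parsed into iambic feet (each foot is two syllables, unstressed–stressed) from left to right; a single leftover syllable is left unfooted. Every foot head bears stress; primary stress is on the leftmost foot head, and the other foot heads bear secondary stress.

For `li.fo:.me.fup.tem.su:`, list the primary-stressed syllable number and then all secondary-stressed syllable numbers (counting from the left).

Parse left to right into iambic (σˈσ) feet: (li.ˈfo:) (me.ˈfup) (tem.ˈsu:).
Foot heads (stressed positions): 2, 4, 6.
End Rule Leftmost: primary stress on the leftmost head = syllable 2.
Secondary stress on 4, 6: li.ˈfo:.me.ˌfup.tem.ˌsu:.

primary 2, secondary 4, 6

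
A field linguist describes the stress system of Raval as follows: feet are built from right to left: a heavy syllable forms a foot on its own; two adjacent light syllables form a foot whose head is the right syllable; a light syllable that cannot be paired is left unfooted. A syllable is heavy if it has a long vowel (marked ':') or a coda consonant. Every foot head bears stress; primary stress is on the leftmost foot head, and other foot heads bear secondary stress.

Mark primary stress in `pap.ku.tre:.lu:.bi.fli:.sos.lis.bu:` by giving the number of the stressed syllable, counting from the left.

1

Weights: 1 pap H, 2 ku L, 3 tre: H, 4 lu: H, 5 bi L, 6 fli: H, 7 sos H, 8 lis H, 9 bu: H.
Parse right to left (heavy = foot alone; LL = one foot; stranded L unfooted): (ˈpap) ku (ˈtre:) (ˈlu:) bi (ˈfli:) (ˈsos) (ˈlis) (ˈbu:).
Foot heads: 1, 3, 4, 6, 7, 8, 9.
Primary stress on the leftmost head = syllable 1.
Primary stress: syllable 1 → ˈpap.ku.tre:.lu:.bi.fli:.sos.lis.bu:.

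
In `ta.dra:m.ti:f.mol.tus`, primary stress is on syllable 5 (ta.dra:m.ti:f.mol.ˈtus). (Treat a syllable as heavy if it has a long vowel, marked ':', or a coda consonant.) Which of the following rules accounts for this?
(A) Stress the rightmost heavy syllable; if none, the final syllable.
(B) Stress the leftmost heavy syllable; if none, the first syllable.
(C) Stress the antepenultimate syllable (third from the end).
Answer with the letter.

A

Rule A → syllable 5 ✓.
Rule B → syllable 2 (observed: 5).
Rule C → syllable 3 (observed: 5).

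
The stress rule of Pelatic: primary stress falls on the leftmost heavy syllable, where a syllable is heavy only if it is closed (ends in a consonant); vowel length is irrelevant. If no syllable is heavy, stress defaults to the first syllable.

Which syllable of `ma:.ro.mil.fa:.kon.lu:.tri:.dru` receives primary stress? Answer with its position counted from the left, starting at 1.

3

Weights: 1 ma: L, 2 ro L, 3 mil H, 4 fa: L, 5 kon H, 6 lu: L, 7 tri: L, 8 dru L.
Heavy syllables in the domain: 3, 5. The leftmost is syllable 3 (mil).
Primary stress: syllable 3 → ma:.ro.ˈmil.fa:.kon.lu:.tri:.dru.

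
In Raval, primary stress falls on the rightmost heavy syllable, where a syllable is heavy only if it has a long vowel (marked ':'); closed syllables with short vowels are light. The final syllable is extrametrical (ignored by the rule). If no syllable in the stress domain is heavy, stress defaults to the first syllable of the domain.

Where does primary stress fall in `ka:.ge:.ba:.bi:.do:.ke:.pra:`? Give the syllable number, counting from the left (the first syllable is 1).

The final syllable (7, pra:) is extrametrical; the stress domain is syllables 1–6.
Weights: 1 ka: H, 2 ge: H, 3 ba: H, 4 bi: H, 5 do: H, 6 ke: H.
Heavy syllables in the domain: 1, 2, 3, 4, 5, 6. The rightmost is syllable 6 (ke:).
Primary stress: syllable 6 → ka:.ge:.ba:.bi:.do:.ˈke:.pra:.

6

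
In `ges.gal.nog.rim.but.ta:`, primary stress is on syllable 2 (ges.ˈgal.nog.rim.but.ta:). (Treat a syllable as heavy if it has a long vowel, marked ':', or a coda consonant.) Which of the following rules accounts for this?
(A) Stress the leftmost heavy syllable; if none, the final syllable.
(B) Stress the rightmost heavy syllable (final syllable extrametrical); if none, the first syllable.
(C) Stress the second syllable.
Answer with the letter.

Rule A → syllable 1 (observed: 2).
Rule B → syllable 5 (observed: 2).
Rule C → syllable 2 ✓.

C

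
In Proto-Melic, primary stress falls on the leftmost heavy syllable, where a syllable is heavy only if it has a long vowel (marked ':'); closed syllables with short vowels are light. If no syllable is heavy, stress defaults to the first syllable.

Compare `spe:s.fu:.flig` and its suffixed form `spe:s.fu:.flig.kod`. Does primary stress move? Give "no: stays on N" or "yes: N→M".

no: stays on 1

Base `spe:s.fu:.flig` (3 syllables):
  Weights: 1 spe:s H, 2 fu: H, 3 flig L.
  Heavy syllables in the domain: 1, 2. The leftmost is syllable 1 (spe:s).
  → primary stress on syllable 1.
Suffixed `spe:s.fu:.flig.kod` (4 syllables):
  Weights: 1 spe:s H, 2 fu: H, 3 flig L, 4 kod L.
  Heavy syllables in the domain: 1, 2. The leftmost is syllable 1 (spe:s).
  → primary stress on syllable 1.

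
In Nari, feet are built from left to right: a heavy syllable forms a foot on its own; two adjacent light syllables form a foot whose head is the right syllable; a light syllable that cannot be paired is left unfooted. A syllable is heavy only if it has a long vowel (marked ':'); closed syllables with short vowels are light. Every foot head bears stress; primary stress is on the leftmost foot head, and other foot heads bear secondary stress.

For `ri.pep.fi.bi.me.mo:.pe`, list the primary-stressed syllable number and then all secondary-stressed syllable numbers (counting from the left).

primary 2, secondary 4, 6

Weights: 1 ri L, 2 pep L, 3 fi L, 4 bi L, 5 me L, 6 mo: H, 7 pe L.
Parse left to right (heavy = foot alone; LL = one foot; stranded L unfooted): (ri.ˈpep) (fi.ˈbi) me (ˈmo:) pe.
Foot heads: 2, 4, 6.
Primary stress on the leftmost head = syllable 2.
Secondary stress on 4, 6: ri.ˈpep.fi.ˌbi.me.ˌmo:.pe.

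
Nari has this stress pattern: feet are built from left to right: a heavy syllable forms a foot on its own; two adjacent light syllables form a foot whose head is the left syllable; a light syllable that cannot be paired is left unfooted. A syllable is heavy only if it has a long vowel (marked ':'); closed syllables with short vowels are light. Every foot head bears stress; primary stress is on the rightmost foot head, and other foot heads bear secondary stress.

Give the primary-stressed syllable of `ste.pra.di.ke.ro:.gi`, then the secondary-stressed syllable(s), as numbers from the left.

primary 5, secondary 1, 3

Weights: 1 ste L, 2 pra L, 3 di L, 4 ke L, 5 ro: H, 6 gi L.
Parse left to right (heavy = foot alone; LL = one foot; stranded L unfooted): (ˈste.pra) (ˈdi.ke) (ˈro:) gi.
Foot heads: 1, 3, 5.
Primary stress on the rightmost head = syllable 5.
Secondary stress on 1, 3: ˌste.pra.ˌdi.ke.ˈro:.gi.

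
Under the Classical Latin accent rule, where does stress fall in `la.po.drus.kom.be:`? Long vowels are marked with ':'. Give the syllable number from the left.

Classical Latin: stress the penult if heavy (long vowel or closed), else the antepenult.
Weights: 3 drus H, 4 kom H, 5 be: H.
The penult (syllable 4, kom) is heavy, so it takes stress.
Stress on syllable 4: la.po.drus.ˈkom.be:.

4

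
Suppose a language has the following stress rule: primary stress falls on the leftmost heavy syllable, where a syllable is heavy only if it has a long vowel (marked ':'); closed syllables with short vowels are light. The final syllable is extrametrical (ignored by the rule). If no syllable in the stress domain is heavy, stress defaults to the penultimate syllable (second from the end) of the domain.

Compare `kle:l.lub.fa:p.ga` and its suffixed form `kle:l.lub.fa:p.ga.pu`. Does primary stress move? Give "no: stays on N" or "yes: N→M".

no: stays on 1

Base `kle:l.lub.fa:p.ga` (4 syllables):
  The final syllable (4, ga) is extrametrical; the stress domain is syllables 1–3.
  Weights: 1 kle:l H, 2 lub L, 3 fa:p H.
  Heavy syllables in the domain: 1, 3. The leftmost is syllable 1 (kle:l).
  → primary stress on syllable 1.
Suffixed `kle:l.lub.fa:p.ga.pu` (5 syllables):
  The final syllable (5, pu) is extrametrical; the stress domain is syllables 1–4.
  Weights: 1 kle:l H, 2 lub L, 3 fa:p H, 4 ga L.
  Heavy syllables in the domain: 1, 3. The leftmost is syllable 1 (kle:l).
  → primary stress on syllable 1.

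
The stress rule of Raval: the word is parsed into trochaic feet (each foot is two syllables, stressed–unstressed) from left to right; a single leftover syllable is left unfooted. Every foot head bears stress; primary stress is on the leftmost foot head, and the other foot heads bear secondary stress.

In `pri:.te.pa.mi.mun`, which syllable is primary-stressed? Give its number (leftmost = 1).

Parse left to right into trochaic (ˈσσ) feet: (ˈpri:.te) (ˈpa.mi) mun. Syllable 5 is left unfooted.
Foot heads (stressed positions): 1, 3.
End Rule Leftmost: primary stress on the leftmost head = syllable 1.
Primary stress: syllable 1 → ˈpri:.te.pa.mi.mun.

1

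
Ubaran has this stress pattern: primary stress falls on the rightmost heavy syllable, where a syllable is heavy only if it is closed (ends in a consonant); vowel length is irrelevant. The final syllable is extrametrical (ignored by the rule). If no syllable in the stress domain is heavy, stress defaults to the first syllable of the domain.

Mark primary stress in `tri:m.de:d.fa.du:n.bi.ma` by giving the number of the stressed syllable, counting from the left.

4

The final syllable (6, ma) is extrametrical; the stress domain is syllables 1–5.
Weights: 1 tri:m H, 2 de:d H, 3 fa L, 4 du:n H, 5 bi L.
Heavy syllables in the domain: 1, 2, 4. The rightmost is syllable 4 (du:n).
Primary stress: syllable 4 → tri:m.de:d.fa.ˈdu:n.bi.ma.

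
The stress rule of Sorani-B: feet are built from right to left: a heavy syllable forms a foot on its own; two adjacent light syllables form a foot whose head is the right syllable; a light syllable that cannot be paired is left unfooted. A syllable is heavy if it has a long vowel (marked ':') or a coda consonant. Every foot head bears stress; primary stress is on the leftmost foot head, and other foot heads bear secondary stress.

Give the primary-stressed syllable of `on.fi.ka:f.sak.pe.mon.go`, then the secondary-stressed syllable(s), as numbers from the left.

primary 1, secondary 3, 4, 6

Weights: 1 on H, 2 fi L, 3 ka:f H, 4 sak H, 5 pe L, 6 mon H, 7 go L.
Parse right to left (heavy = foot alone; LL = one foot; stranded L unfooted): (ˈon) fi (ˈka:f) (ˈsak) pe (ˈmon) go.
Foot heads: 1, 3, 4, 6.
Primary stress on the leftmost head = syllable 1.
Secondary stress on 3, 4, 6: ˈon.fi.ˌka:f.ˌsak.pe.ˌmon.go.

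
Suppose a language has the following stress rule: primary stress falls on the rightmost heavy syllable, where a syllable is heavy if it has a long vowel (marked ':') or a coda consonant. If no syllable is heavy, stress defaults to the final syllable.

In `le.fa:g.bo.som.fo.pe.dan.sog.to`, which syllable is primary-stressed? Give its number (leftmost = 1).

8

Weights: 1 le L, 2 fa:g H, 3 bo L, 4 som H, 5 fo L, 6 pe L, 7 dan H, 8 sog H, 9 to L.
Heavy syllables in the domain: 2, 4, 7, 8. The rightmost is syllable 8 (sog).
Primary stress: syllable 8 → le.fa:g.bo.som.fo.pe.dan.ˈsog.to.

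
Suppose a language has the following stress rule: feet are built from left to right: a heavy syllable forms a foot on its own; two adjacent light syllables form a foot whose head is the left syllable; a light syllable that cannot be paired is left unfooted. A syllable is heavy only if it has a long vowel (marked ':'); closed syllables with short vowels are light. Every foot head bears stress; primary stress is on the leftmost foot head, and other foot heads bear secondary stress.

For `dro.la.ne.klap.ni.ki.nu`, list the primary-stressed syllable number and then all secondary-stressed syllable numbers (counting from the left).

Weights: 1 dro L, 2 la L, 3 ne L, 4 klap L, 5 ni L, 6 ki L, 7 nu L.
Parse left to right (heavy = foot alone; LL = one foot; stranded L unfooted): (ˈdro.la) (ˈne.klap) (ˈni.ki) nu.
Foot heads: 1, 3, 5.
Primary stress on the leftmost head = syllable 1.
Secondary stress on 3, 5: ˈdro.la.ˌne.klap.ˌni.ki.nu.

primary 1, secondary 3, 5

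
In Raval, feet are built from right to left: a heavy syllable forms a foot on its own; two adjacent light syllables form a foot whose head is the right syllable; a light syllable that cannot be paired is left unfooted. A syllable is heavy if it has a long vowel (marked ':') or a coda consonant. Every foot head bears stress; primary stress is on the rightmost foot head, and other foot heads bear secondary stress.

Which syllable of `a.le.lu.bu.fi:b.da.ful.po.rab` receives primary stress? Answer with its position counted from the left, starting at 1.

9

Weights: 1 a L, 2 le L, 3 lu L, 4 bu L, 5 fi:b H, 6 da L, 7 ful H, 8 po L, 9 rab H.
Parse right to left (heavy = foot alone; LL = one foot; stranded L unfooted): (a.ˈle) (lu.ˈbu) (ˈfi:b) da (ˈful) po (ˈrab).
Foot heads: 2, 4, 5, 7, 9.
Primary stress on the rightmost head = syllable 9.
Primary stress: syllable 9 → a.le.lu.bu.fi:b.da.ful.po.ˈrab.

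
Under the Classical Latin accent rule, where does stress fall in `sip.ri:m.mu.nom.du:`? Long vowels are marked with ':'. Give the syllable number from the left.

4

Classical Latin: stress the penult if heavy (long vowel or closed), else the antepenult.
Weights: 3 mu L, 4 nom H, 5 du: H.
The penult (syllable 4, nom) is heavy, so it takes stress.
Stress on syllable 4: sip.ri:m.mu.ˈnom.du:.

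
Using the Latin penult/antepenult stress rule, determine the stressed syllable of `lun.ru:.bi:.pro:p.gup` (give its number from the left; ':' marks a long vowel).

4

Classical Latin: stress the penult if heavy (long vowel or closed), else the antepenult.
Weights: 3 bi: H, 4 pro:p H, 5 gup H.
The penult (syllable 4, pro:p) is heavy, so it takes stress.
Stress on syllable 4: lun.ru:.bi:.ˈpro:p.gup.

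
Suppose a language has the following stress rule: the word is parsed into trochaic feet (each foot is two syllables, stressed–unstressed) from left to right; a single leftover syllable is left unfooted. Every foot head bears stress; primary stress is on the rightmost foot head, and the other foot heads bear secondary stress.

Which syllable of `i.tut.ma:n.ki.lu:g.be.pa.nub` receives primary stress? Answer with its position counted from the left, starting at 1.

7

Parse left to right into trochaic (ˈσσ) feet: (ˈi.tut) (ˈma:n.ki) (ˈlu:g.be) (ˈpa.nub).
Foot heads (stressed positions): 1, 3, 5, 7.
End Rule Rightmost: primary stress on the rightmost head = syllable 7.
Primary stress: syllable 7 → i.tut.ma:n.ki.lu:g.be.ˈpa.nub.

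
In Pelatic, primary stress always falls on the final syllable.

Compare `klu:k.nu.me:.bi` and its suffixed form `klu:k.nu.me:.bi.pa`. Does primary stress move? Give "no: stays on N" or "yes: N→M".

Base `klu:k.nu.me:.bi` (4 syllables):
  The word has 4 syllables; the final syllable is syllable 4 (bi).
  → primary stress on syllable 4.
Suffixed `klu:k.nu.me:.bi.pa` (5 syllables):
  The word has 5 syllables; the final syllable is syllable 5 (pa).
  → primary stress on syllable 5.

yes: 4→5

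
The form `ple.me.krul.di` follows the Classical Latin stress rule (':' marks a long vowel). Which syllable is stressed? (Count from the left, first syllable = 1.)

3

Classical Latin: stress the penult if heavy (long vowel or closed), else the antepenult.
Weights: 2 me L, 3 krul H, 4 di L.
The penult (syllable 3, krul) is heavy, so it takes stress.
Stress on syllable 3: ple.me.ˈkrul.di.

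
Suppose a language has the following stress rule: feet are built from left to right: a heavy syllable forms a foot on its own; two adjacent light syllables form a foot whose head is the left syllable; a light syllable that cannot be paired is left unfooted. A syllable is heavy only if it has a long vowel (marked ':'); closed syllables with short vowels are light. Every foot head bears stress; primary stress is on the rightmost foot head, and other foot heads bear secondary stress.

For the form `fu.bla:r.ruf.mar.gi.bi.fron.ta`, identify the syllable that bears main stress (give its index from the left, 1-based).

Weights: 1 fu L, 2 bla:r H, 3 ruf L, 4 mar L, 5 gi L, 6 bi L, 7 fron L, 8 ta L.
Parse left to right (heavy = foot alone; LL = one foot; stranded L unfooted): fu (ˈbla:r) (ˈruf.mar) (ˈgi.bi) (ˈfron.ta).
Foot heads: 2, 3, 5, 7.
Primary stress on the rightmost head = syllable 7.
Primary stress: syllable 7 → fu.bla:r.ruf.mar.gi.bi.ˈfron.ta.

7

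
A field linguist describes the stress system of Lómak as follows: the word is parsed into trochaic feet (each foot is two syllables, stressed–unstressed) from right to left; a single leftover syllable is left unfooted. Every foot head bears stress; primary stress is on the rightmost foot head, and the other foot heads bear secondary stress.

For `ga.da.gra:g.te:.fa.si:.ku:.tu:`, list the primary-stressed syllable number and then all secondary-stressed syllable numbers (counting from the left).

primary 7, secondary 1, 3, 5

Parse right to left into trochaic (ˈσσ) feet: (ˈga.da) (ˈgra:g.te:) (ˈfa.si:) (ˈku:.tu:).
Foot heads (stressed positions): 1, 3, 5, 7.
End Rule Rightmost: primary stress on the rightmost head = syllable 7.
Secondary stress on 1, 3, 5: ˌga.da.ˌgra:g.te:.ˌfa.si:.ˈku:.tu:.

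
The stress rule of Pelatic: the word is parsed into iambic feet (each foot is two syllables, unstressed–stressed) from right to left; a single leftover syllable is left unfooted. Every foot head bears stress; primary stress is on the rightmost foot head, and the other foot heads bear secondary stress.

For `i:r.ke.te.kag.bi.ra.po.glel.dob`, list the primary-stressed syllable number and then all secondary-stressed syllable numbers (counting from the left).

Parse right to left into iambic (σˈσ) feet: i:r (ke.ˈte) (kag.ˈbi) (ra.ˈpo) (glel.ˈdob). Syllable 1 is left unfooted.
Foot heads (stressed positions): 3, 5, 7, 9.
End Rule Rightmost: primary stress on the rightmost head = syllable 9.
Secondary stress on 3, 5, 7: i:r.ke.ˌte.kag.ˌbi.ra.ˌpo.glel.ˈdob.

primary 9, secondary 3, 5, 7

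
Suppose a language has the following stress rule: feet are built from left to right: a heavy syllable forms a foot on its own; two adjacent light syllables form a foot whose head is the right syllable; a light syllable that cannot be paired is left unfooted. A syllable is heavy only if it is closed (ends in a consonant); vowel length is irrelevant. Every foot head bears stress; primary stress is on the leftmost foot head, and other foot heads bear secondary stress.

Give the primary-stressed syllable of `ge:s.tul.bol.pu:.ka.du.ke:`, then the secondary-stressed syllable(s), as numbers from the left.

Weights: 1 ge:s H, 2 tul H, 3 bol H, 4 pu: L, 5 ka L, 6 du L, 7 ke: L.
Parse left to right (heavy = foot alone; LL = one foot; stranded L unfooted): (ˈge:s) (ˈtul) (ˈbol) (pu:.ˈka) (du.ˈke:).
Foot heads: 1, 2, 3, 5, 7.
Primary stress on the leftmost head = syllable 1.
Secondary stress on 2, 3, 5, 7: ˈge:s.ˌtul.ˌbol.pu:.ˌka.du.ˌke:.

primary 1, secondary 2, 3, 5, 7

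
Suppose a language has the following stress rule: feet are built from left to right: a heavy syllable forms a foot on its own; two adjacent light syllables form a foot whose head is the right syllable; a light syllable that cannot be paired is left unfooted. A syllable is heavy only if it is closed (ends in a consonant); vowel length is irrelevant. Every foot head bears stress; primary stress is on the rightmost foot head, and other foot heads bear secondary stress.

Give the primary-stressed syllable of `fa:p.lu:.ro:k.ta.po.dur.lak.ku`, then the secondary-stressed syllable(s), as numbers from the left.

Weights: 1 fa:p H, 2 lu: L, 3 ro:k H, 4 ta L, 5 po L, 6 dur H, 7 lak H, 8 ku L.
Parse left to right (heavy = foot alone; LL = one foot; stranded L unfooted): (ˈfa:p) lu: (ˈro:k) (ta.ˈpo) (ˈdur) (ˈlak) ku.
Foot heads: 1, 3, 5, 6, 7.
Primary stress on the rightmost head = syllable 7.
Secondary stress on 1, 3, 5, 6: ˌfa:p.lu:.ˌro:k.ta.ˌpo.ˌdur.ˈlak.ku.

primary 7, secondary 1, 3, 5, 6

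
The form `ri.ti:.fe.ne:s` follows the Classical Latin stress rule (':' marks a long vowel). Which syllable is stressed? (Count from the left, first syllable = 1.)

2

Classical Latin: stress the penult if heavy (long vowel or closed), else the antepenult.
Weights: 2 ti: H, 3 fe L, 4 ne:s H.
The penult (syllable 3, fe) is light, so stress falls on the antepenult (syllable 2, ti:).
Stress on syllable 2: ri.ˈti:.fe.ne:s.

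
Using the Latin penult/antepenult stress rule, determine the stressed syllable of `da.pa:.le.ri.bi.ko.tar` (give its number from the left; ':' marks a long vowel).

Classical Latin: stress the penult if heavy (long vowel or closed), else the antepenult.
Weights: 5 bi L, 6 ko L, 7 tar H.
The penult (syllable 6, ko) is light, so stress falls on the antepenult (syllable 5, bi).
Stress on syllable 5: da.pa:.le.ri.ˈbi.ko.tar.

5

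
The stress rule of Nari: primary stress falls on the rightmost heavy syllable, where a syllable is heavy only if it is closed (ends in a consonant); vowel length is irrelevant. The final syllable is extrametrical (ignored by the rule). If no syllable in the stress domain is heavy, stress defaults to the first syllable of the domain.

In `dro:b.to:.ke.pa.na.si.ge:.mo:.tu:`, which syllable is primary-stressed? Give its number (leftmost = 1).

The final syllable (9, tu:) is extrametrical; the stress domain is syllables 1–8.
Weights: 1 dro:b H, 2 to: L, 3 ke L, 4 pa L, 5 na L, 6 si L, 7 ge: L, 8 mo: L.
Heavy syllables in the domain: 1. The rightmost is syllable 1 (dro:b).
Primary stress: syllable 1 → ˈdro:b.to:.ke.pa.na.si.ge:.mo:.tu:.

1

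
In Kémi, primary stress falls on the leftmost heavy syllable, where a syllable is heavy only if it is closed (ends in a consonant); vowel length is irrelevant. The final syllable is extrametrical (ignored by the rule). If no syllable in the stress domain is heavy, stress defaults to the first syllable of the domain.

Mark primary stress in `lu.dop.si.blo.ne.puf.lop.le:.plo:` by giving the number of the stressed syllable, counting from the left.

The final syllable (9, plo:) is extrametrical; the stress domain is syllables 1–8.
Weights: 1 lu L, 2 dop H, 3 si L, 4 blo L, 5 ne L, 6 puf H, 7 lop H, 8 le: L.
Heavy syllables in the domain: 2, 6, 7. The leftmost is syllable 2 (dop).
Primary stress: syllable 2 → lu.ˈdop.si.blo.ne.puf.lop.le:.plo:.

2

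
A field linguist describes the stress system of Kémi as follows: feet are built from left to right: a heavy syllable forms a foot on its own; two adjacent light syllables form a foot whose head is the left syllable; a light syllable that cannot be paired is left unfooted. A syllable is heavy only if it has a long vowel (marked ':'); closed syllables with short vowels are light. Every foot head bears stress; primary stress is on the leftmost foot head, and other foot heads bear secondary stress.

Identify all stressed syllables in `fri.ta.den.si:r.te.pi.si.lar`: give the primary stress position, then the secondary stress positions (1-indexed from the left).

Weights: 1 fri L, 2 ta L, 3 den L, 4 si:r H, 5 te L, 6 pi L, 7 si L, 8 lar L.
Parse left to right (heavy = foot alone; LL = one foot; stranded L unfooted): (ˈfri.ta) den (ˈsi:r) (ˈte.pi) (ˈsi.lar).
Foot heads: 1, 4, 5, 7.
Primary stress on the leftmost head = syllable 1.
Secondary stress on 4, 5, 7: ˈfri.ta.den.ˌsi:r.ˌte.pi.ˌsi.lar.

primary 1, secondary 4, 5, 7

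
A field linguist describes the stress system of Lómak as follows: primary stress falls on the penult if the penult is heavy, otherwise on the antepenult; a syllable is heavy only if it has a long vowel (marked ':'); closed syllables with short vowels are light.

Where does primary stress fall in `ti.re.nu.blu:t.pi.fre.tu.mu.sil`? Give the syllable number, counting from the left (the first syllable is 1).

Weights: 7 tu L, 8 mu L, 9 sil L.
The penult (syllable 8, mu) is light, so stress falls on the antepenult (syllable 7, tu).
Primary stress: syllable 7 → ti.re.nu.blu:t.pi.fre.ˈtu.mu.sil.

7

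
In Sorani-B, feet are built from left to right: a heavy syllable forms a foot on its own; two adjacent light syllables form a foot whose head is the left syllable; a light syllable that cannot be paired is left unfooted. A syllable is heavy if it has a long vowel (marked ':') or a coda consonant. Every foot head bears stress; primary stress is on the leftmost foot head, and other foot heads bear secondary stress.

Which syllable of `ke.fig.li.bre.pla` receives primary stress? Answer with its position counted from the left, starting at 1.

Weights: 1 ke L, 2 fig H, 3 li L, 4 bre L, 5 pla L.
Parse left to right (heavy = foot alone; LL = one foot; stranded L unfooted): ke (ˈfig) (ˈli.bre) pla.
Foot heads: 2, 3.
Primary stress on the leftmost head = syllable 2.
Primary stress: syllable 2 → ke.ˈfig.li.bre.pla.

2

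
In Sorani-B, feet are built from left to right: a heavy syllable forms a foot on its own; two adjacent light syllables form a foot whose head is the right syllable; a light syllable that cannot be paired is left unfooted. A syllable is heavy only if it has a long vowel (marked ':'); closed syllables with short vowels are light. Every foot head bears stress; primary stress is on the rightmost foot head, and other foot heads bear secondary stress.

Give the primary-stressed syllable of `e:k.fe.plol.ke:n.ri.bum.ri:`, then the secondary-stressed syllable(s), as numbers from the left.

primary 7, secondary 1, 3, 4, 6

Weights: 1 e:k H, 2 fe L, 3 plol L, 4 ke:n H, 5 ri L, 6 bum L, 7 ri: H.
Parse left to right (heavy = foot alone; LL = one foot; stranded L unfooted): (ˈe:k) (fe.ˈplol) (ˈke:n) (ri.ˈbum) (ˈri:).
Foot heads: 1, 3, 4, 6, 7.
Primary stress on the rightmost head = syllable 7.
Secondary stress on 1, 3, 4, 6: ˌe:k.fe.ˌplol.ˌke:n.ri.ˌbum.ˈri:.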